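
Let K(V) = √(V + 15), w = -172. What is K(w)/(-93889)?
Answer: -I*√157/93889 ≈ -0.00013346*I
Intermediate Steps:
K(V) = √(15 + V)
K(w)/(-93889) = √(15 - 172)/(-93889) = √(-157)*(-1/93889) = (I*√157)*(-1/93889) = -I*√157/93889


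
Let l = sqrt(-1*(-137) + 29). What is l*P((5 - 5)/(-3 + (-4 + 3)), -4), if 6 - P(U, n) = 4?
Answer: 2*sqrt(166) ≈ 25.768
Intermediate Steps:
P(U, n) = 2 (P(U, n) = 6 - 1*4 = 6 - 4 = 2)
l = sqrt(166) (l = sqrt(137 + 29) = sqrt(166) ≈ 12.884)
l*P((5 - 5)/(-3 + (-4 + 3)), -4) = sqrt(166)*2 = 2*sqrt(166)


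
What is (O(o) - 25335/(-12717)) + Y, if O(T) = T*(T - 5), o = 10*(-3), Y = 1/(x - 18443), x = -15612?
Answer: 50621564162/48119715 ≈ 1052.0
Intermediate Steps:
Y = -1/34055 (Y = 1/(-15612 - 18443) = 1/(-34055) = -1/34055 ≈ -2.9364e-5)
o = -30
O(T) = T*(-5 + T)
(O(o) - 25335/(-12717)) + Y = (-30*(-5 - 30) - 25335/(-12717)) - 1/34055 = (-30*(-35) - 25335*(-1/12717)) - 1/34055 = (1050 + 2815/1413) - 1/34055 = 1486465/1413 - 1/34055 = 50621564162/48119715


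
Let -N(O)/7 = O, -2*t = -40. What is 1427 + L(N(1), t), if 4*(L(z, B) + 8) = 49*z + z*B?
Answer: 5193/4 ≈ 1298.3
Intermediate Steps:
t = 20 (t = -½*(-40) = 20)
N(O) = -7*O
L(z, B) = -8 + 49*z/4 + B*z/4 (L(z, B) = -8 + (49*z + z*B)/4 = -8 + (49*z + B*z)/4 = -8 + (49*z/4 + B*z/4) = -8 + 49*z/4 + B*z/4)
1427 + L(N(1), t) = 1427 + (-8 + 49*(-7*1)/4 + (¼)*20*(-7*1)) = 1427 + (-8 + (49/4)*(-7) + (¼)*20*(-7)) = 1427 + (-8 - 343/4 - 35) = 1427 - 515/4 = 5193/4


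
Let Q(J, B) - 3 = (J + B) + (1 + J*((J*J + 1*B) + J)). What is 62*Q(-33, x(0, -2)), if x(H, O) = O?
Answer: -2158406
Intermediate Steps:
Q(J, B) = 4 + B + J + J*(B + J + J**2) (Q(J, B) = 3 + ((J + B) + (1 + J*((J*J + 1*B) + J))) = 3 + ((B + J) + (1 + J*((J**2 + B) + J))) = 3 + ((B + J) + (1 + J*((B + J**2) + J))) = 3 + ((B + J) + (1 + J*(B + J + J**2))) = 3 + (1 + B + J + J*(B + J + J**2)) = 4 + B + J + J*(B + J + J**2))
62*Q(-33, x(0, -2)) = 62*(4 - 2 - 33 + (-33)**2 + (-33)**3 - 2*(-33)) = 62*(4 - 2 - 33 + 1089 - 35937 + 66) = 62*(-34813) = -2158406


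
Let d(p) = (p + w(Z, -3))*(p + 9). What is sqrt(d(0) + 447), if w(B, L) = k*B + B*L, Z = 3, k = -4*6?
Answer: I*sqrt(282) ≈ 16.793*I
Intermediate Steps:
k = -24
w(B, L) = -24*B + B*L
d(p) = (-81 + p)*(9 + p) (d(p) = (p + 3*(-24 - 3))*(p + 9) = (p + 3*(-27))*(9 + p) = (p - 81)*(9 + p) = (-81 + p)*(9 + p))
sqrt(d(0) + 447) = sqrt((-729 + 0**2 - 72*0) + 447) = sqrt((-729 + 0 + 0) + 447) = sqrt(-729 + 447) = sqrt(-282) = I*sqrt(282)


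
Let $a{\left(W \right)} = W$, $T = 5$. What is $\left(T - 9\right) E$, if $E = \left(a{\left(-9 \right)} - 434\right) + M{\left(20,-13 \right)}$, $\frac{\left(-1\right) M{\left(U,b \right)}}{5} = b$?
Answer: $1512$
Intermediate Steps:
$M{\left(U,b \right)} = - 5 b$
$E = -378$ ($E = \left(-9 - 434\right) - -65 = -443 + 65 = -378$)
$\left(T - 9\right) E = \left(5 - 9\right) \left(-378\right) = \left(-4\right) \left(-378\right) = 1512$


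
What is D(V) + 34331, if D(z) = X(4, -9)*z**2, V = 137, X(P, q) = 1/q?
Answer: 290210/9 ≈ 32246.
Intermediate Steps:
D(z) = -z**2/9 (D(z) = z**2/(-9) = -z**2/9)
D(V) + 34331 = -1/9*137**2 + 34331 = -1/9*18769 + 34331 = -18769/9 + 34331 = 290210/9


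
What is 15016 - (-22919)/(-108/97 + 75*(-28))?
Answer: 3058157785/203808 ≈ 15005.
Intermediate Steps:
15016 - (-22919)/(-108/97 + 75*(-28)) = 15016 - (-22919)/(-108*1/97 - 2100) = 15016 - (-22919)/(-108/97 - 2100) = 15016 - (-22919)/(-203808/97) = 15016 - (-22919)*(-97)/203808 = 15016 - 1*2223143/203808 = 15016 - 2223143/203808 = 3058157785/203808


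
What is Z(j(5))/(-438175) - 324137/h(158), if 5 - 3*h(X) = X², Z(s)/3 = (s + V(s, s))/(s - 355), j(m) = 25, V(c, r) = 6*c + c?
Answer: 85217247061/2187281965 ≈ 38.960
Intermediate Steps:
V(c, r) = 7*c
Z(s) = 24*s/(-355 + s) (Z(s) = 3*((s + 7*s)/(s - 355)) = 3*((8*s)/(-355 + s)) = 3*(8*s/(-355 + s)) = 24*s/(-355 + s))
h(X) = 5/3 - X²/3
Z(j(5))/(-438175) - 324137/h(158) = (24*25/(-355 + 25))/(-438175) - 324137/(5/3 - ⅓*158²) = (24*25/(-330))*(-1/438175) - 324137/(5/3 - ⅓*24964) = (24*25*(-1/330))*(-1/438175) - 324137/(5/3 - 24964/3) = -20/11*(-1/438175) - 324137/(-24959/3) = 4/963985 - 324137*(-3/24959) = 4/963985 + 88401/2269 = 85217247061/2187281965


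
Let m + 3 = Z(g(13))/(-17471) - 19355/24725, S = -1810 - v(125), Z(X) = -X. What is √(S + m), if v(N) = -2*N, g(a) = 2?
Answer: 2*I*√2917994918334128355/86394095 ≈ 39.545*I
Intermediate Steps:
S = -1560 (S = -1810 - (-2)*125 = -1810 - 1*(-250) = -1810 + 250 = -1560)
m = -326802636/86394095 (m = -3 + (-1*2/(-17471) - 19355/24725) = -3 + (-2*(-1/17471) - 19355*1/24725) = -3 + (2/17471 - 3871/4945) = -3 - 67620351/86394095 = -326802636/86394095 ≈ -3.7827)
√(S + m) = √(-1560 - 326802636/86394095) = √(-135101590836/86394095) = 2*I*√2917994918334128355/86394095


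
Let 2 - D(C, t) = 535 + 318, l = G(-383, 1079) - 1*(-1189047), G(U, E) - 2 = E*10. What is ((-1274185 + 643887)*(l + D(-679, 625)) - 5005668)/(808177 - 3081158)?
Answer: 755724744092/2272981 ≈ 3.3248e+5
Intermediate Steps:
G(U, E) = 2 + 10*E (G(U, E) = 2 + E*10 = 2 + 10*E)
l = 1199839 (l = (2 + 10*1079) - 1*(-1189047) = (2 + 10790) + 1189047 = 10792 + 1189047 = 1199839)
D(C, t) = -851 (D(C, t) = 2 - (535 + 318) = 2 - 1*853 = 2 - 853 = -851)
((-1274185 + 643887)*(l + D(-679, 625)) - 5005668)/(808177 - 3081158) = ((-1274185 + 643887)*(1199839 - 851) - 5005668)/(808177 - 3081158) = (-630298*1198988 - 5005668)/(-2272981) = (-755719738424 - 5005668)*(-1/2272981) = -755724744092*(-1/2272981) = 755724744092/2272981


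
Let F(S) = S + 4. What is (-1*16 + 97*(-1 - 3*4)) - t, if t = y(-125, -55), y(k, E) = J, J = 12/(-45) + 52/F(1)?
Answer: -19307/15 ≈ -1287.1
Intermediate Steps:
F(S) = 4 + S
J = 152/15 (J = 12/(-45) + 52/(4 + 1) = 12*(-1/45) + 52/5 = -4/15 + 52*(1/5) = -4/15 + 52/5 = 152/15 ≈ 10.133)
y(k, E) = 152/15
t = 152/15 ≈ 10.133
(-1*16 + 97*(-1 - 3*4)) - t = (-1*16 + 97*(-1 - 3*4)) - 1*152/15 = (-16 + 97*(-1 - 12)) - 152/15 = (-16 + 97*(-13)) - 152/15 = (-16 - 1261) - 152/15 = -1277 - 152/15 = -19307/15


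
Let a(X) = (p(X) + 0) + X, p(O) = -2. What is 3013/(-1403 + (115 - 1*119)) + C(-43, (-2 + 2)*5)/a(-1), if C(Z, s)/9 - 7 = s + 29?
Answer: -154969/1407 ≈ -110.14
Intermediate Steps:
C(Z, s) = 324 + 9*s (C(Z, s) = 63 + 9*(s + 29) = 63 + 9*(29 + s) = 63 + (261 + 9*s) = 324 + 9*s)
a(X) = -2 + X (a(X) = (-2 + 0) + X = -2 + X)
3013/(-1403 + (115 - 1*119)) + C(-43, (-2 + 2)*5)/a(-1) = 3013/(-1403 + (115 - 1*119)) + (324 + 9*((-2 + 2)*5))/(-2 - 1) = 3013/(-1403 + (115 - 119)) + (324 + 9*(0*5))/(-3) = 3013/(-1403 - 4) + (324 + 9*0)*(-1/3) = 3013/(-1407) + (324 + 0)*(-1/3) = 3013*(-1/1407) + 324*(-1/3) = -3013/1407 - 108 = -154969/1407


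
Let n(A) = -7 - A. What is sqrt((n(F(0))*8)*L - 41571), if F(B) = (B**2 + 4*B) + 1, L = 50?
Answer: I*sqrt(44771) ≈ 211.59*I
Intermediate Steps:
F(B) = 1 + B**2 + 4*B
sqrt((n(F(0))*8)*L - 41571) = sqrt(((-7 - (1 + 0**2 + 4*0))*8)*50 - 41571) = sqrt(((-7 - (1 + 0 + 0))*8)*50 - 41571) = sqrt(((-7 - 1*1)*8)*50 - 41571) = sqrt(((-7 - 1)*8)*50 - 41571) = sqrt(-8*8*50 - 41571) = sqrt(-64*50 - 41571) = sqrt(-3200 - 41571) = sqrt(-44771) = I*sqrt(44771)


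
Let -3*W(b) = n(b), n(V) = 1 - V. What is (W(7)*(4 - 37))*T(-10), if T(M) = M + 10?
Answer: 0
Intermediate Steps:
W(b) = -1/3 + b/3 (W(b) = -(1 - b)/3 = -1/3 + b/3)
T(M) = 10 + M
(W(7)*(4 - 37))*T(-10) = ((-1/3 + (1/3)*7)*(4 - 37))*(10 - 10) = ((-1/3 + 7/3)*(-33))*0 = (2*(-33))*0 = -66*0 = 0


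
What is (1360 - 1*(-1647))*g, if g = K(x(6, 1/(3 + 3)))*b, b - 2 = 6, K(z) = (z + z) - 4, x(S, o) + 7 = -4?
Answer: -625456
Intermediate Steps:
x(S, o) = -11 (x(S, o) = -7 - 4 = -11)
K(z) = -4 + 2*z (K(z) = 2*z - 4 = -4 + 2*z)
b = 8 (b = 2 + 6 = 8)
g = -208 (g = (-4 + 2*(-11))*8 = (-4 - 22)*8 = -26*8 = -208)
(1360 - 1*(-1647))*g = (1360 - 1*(-1647))*(-208) = (1360 + 1647)*(-208) = 3007*(-208) = -625456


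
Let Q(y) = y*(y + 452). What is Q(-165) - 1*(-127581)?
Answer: 80226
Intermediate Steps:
Q(y) = y*(452 + y)
Q(-165) - 1*(-127581) = -165*(452 - 165) - 1*(-127581) = -165*287 + 127581 = -47355 + 127581 = 80226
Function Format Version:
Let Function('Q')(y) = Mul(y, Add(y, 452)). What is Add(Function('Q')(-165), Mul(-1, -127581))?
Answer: 80226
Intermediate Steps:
Function('Q')(y) = Mul(y, Add(452, y))
Add(Function('Q')(-165), Mul(-1, -127581)) = Add(Mul(-165, Add(452, -165)), Mul(-1, -127581)) = Add(Mul(-165, 287), 127581) = Add(-47355, 127581) = 80226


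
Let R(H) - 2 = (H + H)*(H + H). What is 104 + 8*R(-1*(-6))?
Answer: 1272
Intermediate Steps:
R(H) = 2 + 4*H² (R(H) = 2 + (H + H)*(H + H) = 2 + (2*H)*(2*H) = 2 + 4*H²)
104 + 8*R(-1*(-6)) = 104 + 8*(2 + 4*(-1*(-6))²) = 104 + 8*(2 + 4*6²) = 104 + 8*(2 + 4*36) = 104 + 8*(2 + 144) = 104 + 8*146 = 104 + 1168 = 1272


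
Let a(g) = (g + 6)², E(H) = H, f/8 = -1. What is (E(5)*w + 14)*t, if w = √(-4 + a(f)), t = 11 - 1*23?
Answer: -168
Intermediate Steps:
f = -8 (f = 8*(-1) = -8)
a(g) = (6 + g)²
t = -12 (t = 11 - 23 = -12)
w = 0 (w = √(-4 + (6 - 8)²) = √(-4 + (-2)²) = √(-4 + 4) = √0 = 0)
(E(5)*w + 14)*t = (5*0 + 14)*(-12) = (0 + 14)*(-12) = 14*(-12) = -168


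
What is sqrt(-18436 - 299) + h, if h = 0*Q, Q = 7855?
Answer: I*sqrt(18735) ≈ 136.88*I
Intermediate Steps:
h = 0 (h = 0*7855 = 0)
sqrt(-18436 - 299) + h = sqrt(-18436 - 299) + 0 = sqrt(-18735) + 0 = I*sqrt(18735) + 0 = I*sqrt(18735)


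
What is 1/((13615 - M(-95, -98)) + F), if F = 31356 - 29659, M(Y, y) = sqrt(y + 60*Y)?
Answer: 7656/117231571 + I*sqrt(5798)/234463142 ≈ 6.5307e-5 + 3.2476e-7*I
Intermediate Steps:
F = 1697
1/((13615 - M(-95, -98)) + F) = 1/((13615 - sqrt(-98 + 60*(-95))) + 1697) = 1/((13615 - sqrt(-98 - 5700)) + 1697) = 1/((13615 - sqrt(-5798)) + 1697) = 1/((13615 - I*sqrt(5798)) + 1697) = 1/(15312 - I*sqrt(5798))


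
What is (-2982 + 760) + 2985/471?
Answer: -347859/157 ≈ -2215.7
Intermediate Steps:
(-2982 + 760) + 2985/471 = -2222 + 2985*(1/471) = -2222 + 995/157 = -347859/157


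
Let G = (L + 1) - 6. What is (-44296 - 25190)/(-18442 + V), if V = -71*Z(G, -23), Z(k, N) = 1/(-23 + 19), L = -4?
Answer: 277944/73697 ≈ 3.7714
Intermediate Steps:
G = -9 (G = (-4 + 1) - 6 = -3 - 6 = -9)
Z(k, N) = -¼ (Z(k, N) = 1/(-4) = -¼)
V = 71/4 (V = -71*(-¼) = 71/4 ≈ 17.750)
(-44296 - 25190)/(-18442 + V) = (-44296 - 25190)/(-18442 + 71/4) = -69486/(-73697/4) = -69486*(-4/73697) = 277944/73697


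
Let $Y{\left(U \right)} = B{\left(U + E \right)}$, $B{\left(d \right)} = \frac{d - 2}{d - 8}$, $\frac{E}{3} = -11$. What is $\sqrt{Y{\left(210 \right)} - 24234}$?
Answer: $\frac{7 i \sqrt{83579}}{13} \approx 155.67 i$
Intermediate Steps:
$E = -33$ ($E = 3 \left(-11\right) = -33$)
$B{\left(d \right)} = \frac{-2 + d}{-8 + d}$
$Y{\left(U \right)} = \frac{-35 + U}{-41 + U}$ ($Y{\left(U \right)} = \frac{-2 + \left(U - 33\right)}{-8 + \left(U - 33\right)} = \frac{-2 + \left(-33 + U\right)}{-8 + \left(-33 + U\right)} = \frac{-35 + U}{-41 + U}$)
$\sqrt{Y{\left(210 \right)} - 24234} = \sqrt{\frac{-35 + 210}{-41 + 210} - 24234} = \sqrt{\frac{1}{169} \cdot 175 - 24234} = \sqrt{\frac{175}{169} - 24234} = \sqrt{- \frac{4095371}{169}} = \frac{7 i \sqrt{83579}}{13}$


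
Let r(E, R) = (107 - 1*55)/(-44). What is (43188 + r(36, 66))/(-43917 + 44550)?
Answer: 475055/6963 ≈ 68.226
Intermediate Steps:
r(E, R) = -13/11 (r(E, R) = (107 - 55)*(-1/44) = 52*(-1/44) = -13/11)
(43188 + r(36, 66))/(-43917 + 44550) = (43188 - 13/11)/(-43917 + 44550) = (475055/11)/633 = (475055/11)*(1/633) = 475055/6963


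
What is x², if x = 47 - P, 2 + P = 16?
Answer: 1089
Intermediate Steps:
P = 14 (P = -2 + 16 = 14)
x = 33 (x = 47 - 1*14 = 47 - 14 = 33)
x² = 33² = 1089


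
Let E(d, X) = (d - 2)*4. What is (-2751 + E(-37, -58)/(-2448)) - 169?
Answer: -595667/204 ≈ -2919.9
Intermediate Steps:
E(d, X) = -8 + 4*d (E(d, X) = (-2 + d)*4 = -8 + 4*d)
(-2751 + E(-37, -58)/(-2448)) - 169 = (-2751 + (-8 + 4*(-37))/(-2448)) - 169 = (-2751 + (-8 - 148)*(-1/2448)) - 169 = (-2751 - 156*(-1/2448)) - 169 = (-2751 + 13/204) - 169 = -561191/204 - 169 = -595667/204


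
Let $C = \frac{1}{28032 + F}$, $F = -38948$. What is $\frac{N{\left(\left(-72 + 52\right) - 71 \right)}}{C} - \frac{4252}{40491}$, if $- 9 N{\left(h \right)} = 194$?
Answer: $\frac{9527546044}{40491} \approx 2.353 \cdot 10^{5}$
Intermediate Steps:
$C = - \frac{1}{10916}$ ($C = \frac{1}{28032 - 38948} = \frac{1}{-10916} = - \frac{1}{10916} \approx -9.1609 \cdot 10^{-5}$)
$N{\left(h \right)} = - \frac{194}{9}$ ($N{\left(h \right)} = \left(- \frac{1}{9}\right) 194 = - \frac{194}{9}$)
$\frac{N{\left(\left(-72 + 52\right) - 71 \right)}}{C} - \frac{4252}{40491} = - \frac{194}{9 \left(- \frac{1}{10916}\right)} - \frac{4252}{40491} = \left(- \frac{194}{9}\right) \left(-10916\right) - \frac{4252}{40491} = \frac{2117704}{9} - \frac{4252}{40491} = \frac{9527546044}{40491}$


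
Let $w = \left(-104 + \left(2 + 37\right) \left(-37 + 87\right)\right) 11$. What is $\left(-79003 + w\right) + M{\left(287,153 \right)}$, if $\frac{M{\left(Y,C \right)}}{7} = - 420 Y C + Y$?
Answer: $-129155028$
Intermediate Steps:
$M{\left(Y,C \right)} = 7 Y - 2940 C Y$ ($M{\left(Y,C \right)} = 7 \left(- 420 Y C + Y\right) = 7 \left(- 420 C Y + Y\right) = 7 \left(Y - 420 C Y\right) = 7 Y - 2940 C Y$)
$w = 20306$ ($w = \left(-104 + 39 \cdot 50\right) 11 = \left(-104 + 1950\right) 11 = 1846 \cdot 11 = 20306$)
$\left(-79003 + w\right) + M{\left(287,153 \right)} = \left(-79003 + 20306\right) + 7 \cdot 287 \left(1 - 64260\right) = -58697 + 7 \cdot 287 \left(1 - 64260\right) = -58697 + 7 \cdot 287 \left(-64259\right) = -58697 - 129096331 = -129155028$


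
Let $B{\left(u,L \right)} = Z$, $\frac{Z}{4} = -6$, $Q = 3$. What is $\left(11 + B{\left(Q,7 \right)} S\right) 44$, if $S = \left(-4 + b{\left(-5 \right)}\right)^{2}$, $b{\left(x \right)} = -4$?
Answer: $-67100$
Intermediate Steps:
$Z = -24$ ($Z = 4 \left(-6\right) = -24$)
$B{\left(u,L \right)} = -24$
$S = 64$ ($S = \left(-4 - 4\right)^{2} = \left(-8\right)^{2} = 64$)
$\left(11 + B{\left(Q,7 \right)} S\right) 44 = \left(11 - 1536\right) 44 = \left(-1525\right) 44 = -67100$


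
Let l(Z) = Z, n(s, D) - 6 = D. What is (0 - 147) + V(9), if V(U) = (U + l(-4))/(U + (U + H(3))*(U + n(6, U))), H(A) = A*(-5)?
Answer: -3970/27 ≈ -147.04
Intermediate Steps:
H(A) = -5*A
n(s, D) = 6 + D
V(U) = (-4 + U)/(U + (-15 + U)*(6 + 2*U)) (V(U) = (U - 4)/(U + (U - 5*3)*(U + (6 + U))) = (-4 + U)/(U + (U - 15)*(6 + 2*U)) = (-4 + U)/(U + (-15 + U)*(6 + 2*U)))
(0 - 147) + V(9) = (0 - 147) + (-4 + 9)/(-90 - 23*9 + 2*9²) = -147 + 5/(-90 - 207 + 2*81) = -147 + 5/(-90 - 207 + 162) = -147 + 5/(-135) = -147 - 1/135*5 = -147 - 1/27 = -3970/27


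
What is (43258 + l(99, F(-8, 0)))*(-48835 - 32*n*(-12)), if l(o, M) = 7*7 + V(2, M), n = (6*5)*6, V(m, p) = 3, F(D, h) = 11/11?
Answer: 878543350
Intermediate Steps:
F(D, h) = 1 (F(D, h) = 11*(1/11) = 1)
n = 180 (n = 30*6 = 180)
l(o, M) = 52 (l(o, M) = 7*7 + 3 = 49 + 3 = 52)
(43258 + l(99, F(-8, 0)))*(-48835 - 32*n*(-12)) = (43258 + 52)*(-48835 - 32*180*(-12)) = 43310*(-48835 - 5760*(-12)) = 43310*(-48835 + 69120) = 43310*20285 = 878543350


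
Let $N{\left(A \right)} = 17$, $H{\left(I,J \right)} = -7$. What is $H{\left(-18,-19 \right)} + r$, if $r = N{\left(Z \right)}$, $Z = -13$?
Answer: $10$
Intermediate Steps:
$r = 17$
$H{\left(-18,-19 \right)} + r = -7 + 17 = 10$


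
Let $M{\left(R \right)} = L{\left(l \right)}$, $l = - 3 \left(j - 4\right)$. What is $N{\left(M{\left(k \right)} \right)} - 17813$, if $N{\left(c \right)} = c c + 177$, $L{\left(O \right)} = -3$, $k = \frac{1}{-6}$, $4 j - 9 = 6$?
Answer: $-17627$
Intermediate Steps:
$j = \frac{15}{4}$ ($j = \frac{9}{4} + \frac{1}{4} \cdot 6 = \frac{9}{4} + \frac{3}{2} = \frac{15}{4} \approx 3.75$)
$l = \frac{3}{4}$ ($l = - 3 \left(\frac{15}{4} - 4\right) = \left(-3\right) \left(- \frac{1}{4}\right) = \frac{3}{4} \approx 0.75$)
$k = - \frac{1}{6} \approx -0.16667$
$M{\left(R \right)} = -3$
$N{\left(c \right)} = 177 + c^{2}$ ($N{\left(c \right)} = c^{2} + 177 = 177 + c^{2}$)
$N{\left(M{\left(k \right)} \right)} - 17813 = \left(177 + \left(-3\right)^{2}\right) - 17813 = \left(177 + 9\right) - 17813 = 186 - 17813 = -17627$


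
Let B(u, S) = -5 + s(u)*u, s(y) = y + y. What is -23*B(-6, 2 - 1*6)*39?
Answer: -60099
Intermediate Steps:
s(y) = 2*y
B(u, S) = -5 + 2*u² (B(u, S) = -5 + (2*u)*u = -5 + 2*u²)
-23*B(-6, 2 - 1*6)*39 = -23*(-5 + 2*(-6)²)*39 = -23*(-5 + 2*36)*39 = -23*(-5 + 72)*39 = -23*67*39 = -1541*39 = -60099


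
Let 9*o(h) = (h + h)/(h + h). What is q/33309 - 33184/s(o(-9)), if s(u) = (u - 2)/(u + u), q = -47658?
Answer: 43330226/11103 ≈ 3902.6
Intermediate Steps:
o(h) = ⅑ (o(h) = ((h + h)/(h + h))/9 = ((2*h)/((2*h)))/9 = ((2*h)*(1/(2*h)))/9 = (⅑)*1 = ⅑)
s(u) = (-2 + u)/(2*u) (s(u) = (-2 + u)/((2*u)) = (-2 + u)*(1/(2*u)) = (-2 + u)/(2*u))
q/33309 - 33184/s(o(-9)) = -47658/33309 - 33184*2/(9*(-2 + ⅑)) = -47658*1/33309 - 33184/((½)*9*(-17/9)) = -15886/11103 - 33184/(-17/2) = -15886/11103 - 33184*(-2/17) = -15886/11103 + 3904 = 43330226/11103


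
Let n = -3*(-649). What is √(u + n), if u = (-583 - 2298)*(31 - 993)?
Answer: √2773469 ≈ 1665.4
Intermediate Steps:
n = 1947
u = 2771522 (u = -2881*(-962) = 2771522)
√(u + n) = √(2771522 + 1947) = √2773469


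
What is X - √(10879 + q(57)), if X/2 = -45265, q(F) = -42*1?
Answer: -90530 - √10837 ≈ -90634.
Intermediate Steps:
q(F) = -42
X = -90530 (X = 2*(-45265) = -90530)
X - √(10879 + q(57)) = -90530 - √(10879 - 42) = -90530 - √10837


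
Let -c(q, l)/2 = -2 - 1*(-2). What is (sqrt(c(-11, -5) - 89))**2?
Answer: -89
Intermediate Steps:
c(q, l) = 0 (c(q, l) = -2*(-2 - 1*(-2)) = -2*(-2 + 2) = -2*0 = 0)
(sqrt(c(-11, -5) - 89))**2 = (sqrt(0 - 89))**2 = (sqrt(-89))**2 = (I*sqrt(89))**2 = -89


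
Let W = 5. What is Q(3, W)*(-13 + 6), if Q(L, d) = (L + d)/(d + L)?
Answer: -7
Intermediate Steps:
Q(L, d) = 1 (Q(L, d) = (L + d)/(L + d) = 1)
Q(3, W)*(-13 + 6) = 1*(-13 + 6) = 1*(-7) = -7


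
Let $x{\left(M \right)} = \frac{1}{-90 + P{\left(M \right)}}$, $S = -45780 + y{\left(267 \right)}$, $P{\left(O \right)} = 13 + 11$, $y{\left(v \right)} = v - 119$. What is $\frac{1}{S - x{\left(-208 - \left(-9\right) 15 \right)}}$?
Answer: $- \frac{66}{3011711} \approx -2.1914 \cdot 10^{-5}$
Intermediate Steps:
$y{\left(v \right)} = -119 + v$
$P{\left(O \right)} = 24$
$S = -45632$ ($S = -45780 + \left(-119 + 267\right) = -45780 + 148 = -45632$)
$x{\left(M \right)} = - \frac{1}{66}$ ($x{\left(M \right)} = \frac{1}{-90 + 24} = \frac{1}{-66} = - \frac{1}{66}$)
$\frac{1}{S - x{\left(-208 - \left(-9\right) 15 \right)}} = \frac{1}{-45632 - - \frac{1}{66}} = \frac{1}{-45632 + \frac{1}{66}} = \frac{1}{- \frac{3011711}{66}} = - \frac{66}{3011711}$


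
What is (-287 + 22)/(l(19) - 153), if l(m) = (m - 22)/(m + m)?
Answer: 10070/5817 ≈ 1.7311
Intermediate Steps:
l(m) = (-22 + m)/(2*m) (l(m) = (-22 + m)/((2*m)) = (-22 + m)*(1/(2*m)) = (-22 + m)/(2*m))
(-287 + 22)/(l(19) - 153) = (-287 + 22)/((1/2)*(-22 + 19)/19 - 153) = -265/((1/2)*(1/19)*(-3) - 153) = -265/(-3/38 - 153) = -265/(-5817/38) = -265*(-38/5817) = 10070/5817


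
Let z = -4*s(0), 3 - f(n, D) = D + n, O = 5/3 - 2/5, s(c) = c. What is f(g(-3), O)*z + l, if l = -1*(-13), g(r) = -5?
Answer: 13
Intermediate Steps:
O = 19/15 (O = 5*(1/3) - 2*1/5 = 5/3 - 2/5 = 19/15 ≈ 1.2667)
l = 13
f(n, D) = 3 - D - n (f(n, D) = 3 - (D + n) = 3 + (-D - n) = 3 - D - n)
z = 0 (z = -4*0 = 0)
f(g(-3), O)*z + l = (3 - 1*19/15 - 1*(-5))*0 + 13 = (3 - 19/15 + 5)*0 + 13 = (101/15)*0 + 13 = 0 + 13 = 13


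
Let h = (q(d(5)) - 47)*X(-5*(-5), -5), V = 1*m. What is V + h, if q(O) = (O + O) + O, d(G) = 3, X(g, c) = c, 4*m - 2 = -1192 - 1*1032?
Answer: -731/2 ≈ -365.50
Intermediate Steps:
m = -1111/2 (m = ½ + (-1192 - 1*1032)/4 = ½ + (-1192 - 1032)/4 = ½ + (¼)*(-2224) = ½ - 556 = -1111/2 ≈ -555.50)
V = -1111/2 (V = 1*(-1111/2) = -1111/2 ≈ -555.50)
q(O) = 3*O (q(O) = 2*O + O = 3*O)
h = 190 (h = (3*3 - 47)*(-5) = (9 - 47)*(-5) = -38*(-5) = 190)
V + h = -1111/2 + 190 = -731/2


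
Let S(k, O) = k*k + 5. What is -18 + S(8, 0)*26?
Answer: 1776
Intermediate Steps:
S(k, O) = 5 + k**2 (S(k, O) = k**2 + 5 = 5 + k**2)
-18 + S(8, 0)*26 = -18 + (5 + 8**2)*26 = -18 + (5 + 64)*26 = -18 + 69*26 = -18 + 1794 = 1776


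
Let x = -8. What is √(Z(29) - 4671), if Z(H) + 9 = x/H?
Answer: 4*I*√246007/29 ≈ 68.413*I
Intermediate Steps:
Z(H) = -9 - 8/H
√(Z(29) - 4671) = √((-9 - 8/29) - 4671) = √(-269/29 - 4671) = √(-135728/29) = 4*I*√246007/29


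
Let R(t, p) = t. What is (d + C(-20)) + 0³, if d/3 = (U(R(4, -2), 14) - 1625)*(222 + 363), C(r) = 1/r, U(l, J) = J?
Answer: -56546101/20 ≈ -2.8273e+6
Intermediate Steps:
d = -2827305 (d = 3*((14 - 1625)*(222 + 363)) = 3*(-1611*585) = 3*(-942435) = -2827305)
(d + C(-20)) + 0³ = (-2827305 + 1/(-20)) + 0³ = (-2827305 - 1/20) + 0 = -56546101/20 + 0 = -56546101/20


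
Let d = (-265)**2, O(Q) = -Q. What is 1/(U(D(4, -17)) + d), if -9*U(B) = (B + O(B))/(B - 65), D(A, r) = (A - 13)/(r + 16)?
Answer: 1/70225 ≈ 1.4240e-5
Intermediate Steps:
D(A, r) = (-13 + A)/(16 + r)
d = 70225
U(B) = 0 (U(B) = -(B - B)/(9*(B - 65)) = -0/(-65 + B) = -1/9*0 = 0)
1/(U(D(4, -17)) + d) = 1/(0 + 70225) = 1/70225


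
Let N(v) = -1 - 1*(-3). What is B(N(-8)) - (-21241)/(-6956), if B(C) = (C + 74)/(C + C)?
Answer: 110923/6956 ≈ 15.946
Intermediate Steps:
N(v) = 2 (N(v) = -1 + 3 = 2)
B(C) = (74 + C)/(2*C) (B(C) = (74 + C)/((2*C)) = (74 + C)*(1/(2*C)) = (74 + C)/(2*C))
B(N(-8)) - (-21241)/(-6956) = (½)*(74 + 2)/2 - (-21241)/(-6956) = (½)*(½)*76 - (-21241)*(-1)/6956 = 19 - 1*21241/6956 = 19 - 21241/6956 = 110923/6956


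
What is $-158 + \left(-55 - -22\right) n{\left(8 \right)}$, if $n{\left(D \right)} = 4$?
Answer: $-290$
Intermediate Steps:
$-158 + \left(-55 - -22\right) n{\left(8 \right)} = -158 + \left(-55 - -22\right) 4 = -158 + \left(-55 + 22\right) 4 = -158 - 132 = -290$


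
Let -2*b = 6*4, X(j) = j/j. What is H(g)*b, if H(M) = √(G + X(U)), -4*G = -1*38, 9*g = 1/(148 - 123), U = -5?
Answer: -6*√42 ≈ -38.884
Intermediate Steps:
X(j) = 1
g = 1/225 (g = 1/(9*(148 - 123)) = (⅑)/25 = (⅑)*(1/25) = 1/225 ≈ 0.0044444)
b = -12 (b = -3*4 = -½*24 = -12)
G = 19/2 (G = -(-1)*38/4 = -¼*(-38) = 19/2 ≈ 9.5000)
H(M) = √42/2 (H(M) = √(19/2 + 1) = √(21/2) = √42/2)
H(g)*b = (√42/2)*(-12) = -6*√42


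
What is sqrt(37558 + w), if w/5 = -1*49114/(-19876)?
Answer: 3*sqrt(412288076698)/9938 ≈ 193.83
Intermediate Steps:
w = 122785/9938 (w = 5*(-1*49114/(-19876)) = 5*(-49114*(-1/19876)) = 5*(24557/9938) = 122785/9938 ≈ 12.355)
sqrt(37558 + w) = sqrt(37558 + 122785/9938) = sqrt(373374189/9938) = 3*sqrt(412288076698)/9938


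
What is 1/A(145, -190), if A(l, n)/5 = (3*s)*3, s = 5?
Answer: 1/225 ≈ 0.0044444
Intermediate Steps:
A(l, n) = 225 (A(l, n) = 5*((3*5)*3) = 5*(15*3) = 5*45 = 225)
1/A(145, -190) = 1/225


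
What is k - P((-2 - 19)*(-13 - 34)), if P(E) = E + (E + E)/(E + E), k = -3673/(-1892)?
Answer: -1865623/1892 ≈ -986.06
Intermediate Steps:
k = 3673/1892 (k = -3673*(-1/1892) = 3673/1892 ≈ 1.9413)
P(E) = 1 + E (P(E) = E + (2*E)/((2*E)) = E + (2*E)*(1/(2*E)) = E + 1 = 1 + E)
k - P((-2 - 19)*(-13 - 34)) = 3673/1892 - (1 + (-2 - 19)*(-13 - 34)) = 3673/1892 - (1 - 21*(-47)) = 3673/1892 - (1 + 987) = 3673/1892 - 1*988 = 3673/1892 - 988 = -1865623/1892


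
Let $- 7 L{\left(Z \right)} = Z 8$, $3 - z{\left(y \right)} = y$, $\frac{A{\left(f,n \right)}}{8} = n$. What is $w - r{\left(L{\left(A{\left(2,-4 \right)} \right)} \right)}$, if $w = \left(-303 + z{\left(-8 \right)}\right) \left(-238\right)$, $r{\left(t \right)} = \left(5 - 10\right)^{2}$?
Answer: $69471$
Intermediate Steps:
$A{\left(f,n \right)} = 8 n$
$z{\left(y \right)} = 3 - y$
$L{\left(Z \right)} = - \frac{8 Z}{7}$ ($L{\left(Z \right)} = - \frac{Z 8}{7} = - \frac{8 Z}{7}$)
$r{\left(t \right)} = 25$ ($r{\left(t \right)} = \left(-5\right)^{2} = 25$)
$w = 69496$ ($w = \left(-303 + \left(3 - -8\right)\right) \left(-238\right) = \left(-303 + \left(3 + 8\right)\right) \left(-238\right) = \left(-303 + 11\right) \left(-238\right) = \left(-292\right) \left(-238\right) = 69496$)
$w - r{\left(L{\left(A{\left(2,-4 \right)} \right)} \right)} = 69496 - 25 = 69471$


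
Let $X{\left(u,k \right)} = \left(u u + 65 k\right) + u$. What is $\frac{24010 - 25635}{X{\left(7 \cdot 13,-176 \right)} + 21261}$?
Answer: $- \frac{1625}{18193} \approx -0.08932$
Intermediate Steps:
$X{\left(u,k \right)} = u + u^{2} + 65 k$ ($X{\left(u,k \right)} = \left(u^{2} + 65 k\right) + u = u + u^{2} + 65 k$)
$\frac{24010 - 25635}{X{\left(7 \cdot 13,-176 \right)} + 21261} = \frac{24010 - 25635}{\left(7 \cdot 13 + \left(7 \cdot 13\right)^{2} + 65 \left(-176\right)\right) + 21261} = - \frac{1625}{\left(91 + 91^{2} - 11440\right) + 21261} = - \frac{1625}{\left(91 + 8281 - 11440\right) + 21261} = - \frac{1625}{-3068 + 21261} = - \frac{1625}{18193}$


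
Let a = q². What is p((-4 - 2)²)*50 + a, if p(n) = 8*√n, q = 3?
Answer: 2409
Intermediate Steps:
a = 9 (a = 3² = 9)
p((-4 - 2)²)*50 + a = (8*√((-4 - 2)²))*50 + 9 = (8*√((-6)²))*50 + 9 = (8*√36)*50 + 9 = (8*6)*50 + 9 = 48*50 + 9 = 2400 + 9 = 2409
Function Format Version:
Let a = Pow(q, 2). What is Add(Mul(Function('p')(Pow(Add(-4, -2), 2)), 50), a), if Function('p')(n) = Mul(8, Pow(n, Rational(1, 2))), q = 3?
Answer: 2409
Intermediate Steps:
a = 9 (a = Pow(3, 2) = 9)
Add(Mul(Function('p')(Pow(Add(-4, -2), 2)), 50), a) = Add(Mul(Mul(8, Pow(Pow(Add(-4, -2), 2), Rational(1, 2))), 50), 9) = Add(Mul(Mul(8, Pow(Pow(-6, 2), Rational(1, 2))), 50), 9) = Add(Mul(Mul(8, Pow(36, Rational(1, 2))), 50), 9) = Add(Mul(Mul(8, 6), 50), 9) = Add(Mul(48, 50), 9) = Add(2400, 9) = 2409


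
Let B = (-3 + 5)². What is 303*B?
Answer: 1212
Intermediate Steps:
B = 4 (B = 2² = 4)
303*B = 303*4 = 1212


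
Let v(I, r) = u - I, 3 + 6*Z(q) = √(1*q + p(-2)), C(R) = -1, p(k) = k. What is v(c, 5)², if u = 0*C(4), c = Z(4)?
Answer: (3 - √2)²/36 ≈ 0.069853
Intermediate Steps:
Z(q) = -½ + √(-2 + q)/6 (Z(q) = -½ + √(1*q - 2)/6 = -½ + √(q - 2)/6 = -½ + √(-2 + q)/6)
c = -½ + √2/6 (c = -½ + √(-2 + 4)/6 = -½ + √2/6 ≈ -0.26430)
u = 0 (u = 0*(-1) = 0)
v(I, r) = -I (v(I, r) = 0 - I = -I)
v(c, 5)² = (-(-½ + √2/6))² = (½ - √2/6)²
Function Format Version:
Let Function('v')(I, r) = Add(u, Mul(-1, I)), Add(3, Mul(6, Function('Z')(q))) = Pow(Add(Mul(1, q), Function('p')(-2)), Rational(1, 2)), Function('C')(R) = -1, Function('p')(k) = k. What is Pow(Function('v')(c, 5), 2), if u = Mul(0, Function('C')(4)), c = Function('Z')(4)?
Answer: Mul(Rational(1, 36), Pow(Add(3, Mul(-1, Pow(2, Rational(1, 2)))), 2)) ≈ 0.069853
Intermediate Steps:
Function('Z')(q) = Add(Rational(-1, 2), Mul(Rational(1, 6), Pow(Add(-2, q), Rational(1, 2)))) (Function('Z')(q) = Add(Rational(-1, 2), Mul(Rational(1, 6), Pow(Add(Mul(1, q), -2), Rational(1, 2)))) = Add(Rational(-1, 2), Mul(Rational(1, 6), Pow(Add(q, -2), Rational(1, 2)))) = Add(Rational(-1, 2), Mul(Rational(1, 6), Pow(Add(-2, q), Rational(1, 2)))))
c = Add(Rational(-1, 2), Mul(Rational(1, 6), Pow(2, Rational(1, 2)))) (c = Add(Rational(-1, 2), Mul(Rational(1, 6), Pow(Add(-2, 4), Rational(1, 2)))) = Add(Rational(-1, 2), Mul(Rational(1, 6), Pow(2, Rational(1, 2)))) ≈ -0.26430)
u = 0 (u = Mul(0, -1) = 0)
Function('v')(I, r) = Mul(-1, I) (Function('v')(I, r) = Add(0, Mul(-1, I)) = Mul(-1, I))
Pow(Function('v')(c, 5), 2) = Pow(Mul(-1, Add(Rational(-1, 2), Mul(Rational(1, 6), Pow(2, Rational(1, 2))))), 2) = Pow(Add(Rational(1, 2), Mul(Rational(-1, 6), Pow(2, Rational(1, 2)))), 2)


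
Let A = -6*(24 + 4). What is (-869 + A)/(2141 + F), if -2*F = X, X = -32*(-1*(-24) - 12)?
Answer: -1037/2333 ≈ -0.44449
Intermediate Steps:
A = -168 (A = -6*28 = -168)
X = -384 (X = -32*(24 - 12) = -32*12 = -384)
F = 192 (F = -½*(-384) = 192)
(-869 + A)/(2141 + F) = (-869 - 168)/(2141 + 192) = -1037/2333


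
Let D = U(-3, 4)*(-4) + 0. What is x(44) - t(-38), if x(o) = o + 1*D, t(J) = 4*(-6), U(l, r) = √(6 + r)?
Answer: 68 - 4*√10 ≈ 55.351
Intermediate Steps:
D = -4*√10 (D = √(6 + 4)*(-4) + 0 = √10*(-4) + 0 = -4*√10 + 0 = -4*√10 ≈ -12.649)
t(J) = -24
x(o) = o - 4*√10 (x(o) = o + 1*(-4*√10) = o - 4*√10)
x(44) - t(-38) = (44 - 4*√10) - 1*(-24) = (44 - 4*√10) + 24 = 68 - 4*√10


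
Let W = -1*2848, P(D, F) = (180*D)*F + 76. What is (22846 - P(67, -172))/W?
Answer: -1048545/1424 ≈ -736.34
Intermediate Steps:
P(D, F) = 76 + 180*D*F (P(D, F) = 180*D*F + 76 = 76 + 180*D*F)
W = -2848
(22846 - P(67, -172))/W = (22846 - (76 + 180*67*(-172)))/(-2848) = (22846 - (76 - 2074320))*(-1/2848) = (22846 - 1*(-2074244))*(-1/2848) = (22846 + 2074244)*(-1/2848) = 2097090*(-1/2848) = -1048545/1424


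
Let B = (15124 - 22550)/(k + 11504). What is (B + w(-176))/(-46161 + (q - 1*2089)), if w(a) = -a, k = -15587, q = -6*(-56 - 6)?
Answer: -363017/97742937 ≈ -0.0037140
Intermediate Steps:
q = 372 (q = -6*(-62) = 372)
B = 7426/4083 (B = (15124 - 22550)/(-15587 + 11504) = -7426/(-4083) = -7426*(-1/4083) = 7426/4083 ≈ 1.8188)
(B + w(-176))/(-46161 + (q - 1*2089)) = (7426/4083 - 1*(-176))/(-46161 + (372 - 1*2089)) = (7426/4083 + 176)/(-46161 + (372 - 2089)) = 726034/(4083*(-46161 - 1717)) = (726034/4083)/(-47878) = (726034/4083)*(-1/47878) = -363017/97742937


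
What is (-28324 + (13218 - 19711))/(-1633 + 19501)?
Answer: -34817/17868 ≈ -1.9486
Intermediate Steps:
(-28324 + (13218 - 19711))/(-1633 + 19501) = (-28324 - 6493)/17868 = -34817*1/17868 = -34817/17868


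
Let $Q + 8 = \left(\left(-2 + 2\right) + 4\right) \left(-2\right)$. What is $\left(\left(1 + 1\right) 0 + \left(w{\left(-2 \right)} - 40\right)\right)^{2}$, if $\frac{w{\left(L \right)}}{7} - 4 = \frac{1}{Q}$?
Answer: $\frac{39601}{256} \approx 154.69$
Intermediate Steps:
$Q = -16$ ($Q = -8 + \left(\left(-2 + 2\right) + 4\right) \left(-2\right) = -8 + \left(0 + 4\right) \left(-2\right) = -8 + 4 \left(-2\right) = -8 - 8 = -16$)
$w{\left(L \right)} = \frac{441}{16}$ ($w{\left(L \right)} = 28 + \frac{7}{-16} = 28 + 7 \left(- \frac{1}{16}\right) = 28 - \frac{7}{16} = \frac{441}{16}$)
$\left(\left(1 + 1\right) 0 + \left(w{\left(-2 \right)} - 40\right)\right)^{2} = \left(\left(1 + 1\right) 0 + \left(\frac{441}{16} - 40\right)\right)^{2} = \left(2 \cdot 0 + \left(\frac{441}{16} - 40\right)\right)^{2} = \left(0 - \frac{199}{16}\right)^{2} = \left(- \frac{199}{16}\right)^{2} = \frac{39601}{256}$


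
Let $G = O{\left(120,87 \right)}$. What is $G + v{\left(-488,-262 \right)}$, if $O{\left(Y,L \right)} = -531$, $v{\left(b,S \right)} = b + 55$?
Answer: $-964$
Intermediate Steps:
$v{\left(b,S \right)} = 55 + b$
$G = -531$
$G + v{\left(-488,-262 \right)} = -531 + \left(55 - 488\right) = -531 - 433 = -964$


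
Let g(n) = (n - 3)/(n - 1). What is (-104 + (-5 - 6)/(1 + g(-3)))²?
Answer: 293764/25 ≈ 11751.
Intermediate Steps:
g(n) = (-3 + n)/(-1 + n)
(-104 + (-5 - 6)/(1 + g(-3)))² = (-104 + (-5 - 6)/(1 + (-3 - 3)/(-1 - 3)))² = (-104 - 11/(1 - 6/(-4)))² = (-104 - 11/(1 - ¼*(-6)))² = (-104 - 11/(1 + 3/2))² = (-104 - 11/(5/2))² = (-104 + (⅖)*(-11))² = (-104 - 22/5)² = (-542/5)² = 293764/25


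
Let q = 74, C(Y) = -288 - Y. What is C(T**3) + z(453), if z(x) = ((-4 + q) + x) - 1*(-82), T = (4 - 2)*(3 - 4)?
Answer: 325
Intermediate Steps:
T = -2 (T = 2*(-1) = -2)
z(x) = 152 + x (z(x) = ((-4 + 74) + x) - 1*(-82) = (70 + x) + 82 = 152 + x)
C(T**3) + z(453) = (-288 - 1*(-2)**3) + (152 + 453) = (-288 - 1*(-8)) + 605 = (-288 + 8) + 605 = -280 + 605 = 325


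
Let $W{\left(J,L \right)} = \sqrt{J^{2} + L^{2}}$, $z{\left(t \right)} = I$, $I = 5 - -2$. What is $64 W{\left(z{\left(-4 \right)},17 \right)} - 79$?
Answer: $-79 + 832 \sqrt{2} \approx 1097.6$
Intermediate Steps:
$I = 7$ ($I = 5 + 2 = 7$)
$z{\left(t \right)} = 7$
$64 W{\left(z{\left(-4 \right)},17 \right)} - 79 = 64 \sqrt{7^{2} + 17^{2}} - 79 = 64 \sqrt{49 + 289} - 79 = 64 \sqrt{338} - 79 = 64 \cdot 13 \sqrt{2} - 79 = 832 \sqrt{2} - 79 = -79 + 832 \sqrt{2}$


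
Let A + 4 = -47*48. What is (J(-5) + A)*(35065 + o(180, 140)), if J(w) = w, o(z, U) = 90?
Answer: -79626075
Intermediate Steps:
A = -2260 (A = -4 - 47*48 = -4 - 2256 = -2260)
(J(-5) + A)*(35065 + o(180, 140)) = (-5 - 2260)*(35065 + 90) = -2265*35155 = -79626075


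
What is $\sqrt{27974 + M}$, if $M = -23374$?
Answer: $10 \sqrt{46} \approx 67.823$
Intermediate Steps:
$\sqrt{27974 + M} = \sqrt{27974 - 23374} = \sqrt{4600} = 10 \sqrt{46}$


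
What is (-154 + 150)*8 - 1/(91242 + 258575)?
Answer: -11194145/349817 ≈ -32.000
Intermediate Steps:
(-154 + 150)*8 - 1/(91242 + 258575) = -4*8 - 1/349817 = -32 - 1*1/349817 = -32 - 1/349817 = -11194145/349817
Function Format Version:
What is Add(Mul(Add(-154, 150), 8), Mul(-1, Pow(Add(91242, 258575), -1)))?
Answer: Rational(-11194145, 349817) ≈ -32.000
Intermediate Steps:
Add(Mul(Add(-154, 150), 8), Mul(-1, Pow(Add(91242, 258575), -1))) = Add(Mul(-4, 8), Mul(-1, Pow(349817, -1))) = Add(-32, Mul(-1, Rational(1, 349817))) = Add(-32, Rational(-1, 349817)) = Rational(-11194145, 349817)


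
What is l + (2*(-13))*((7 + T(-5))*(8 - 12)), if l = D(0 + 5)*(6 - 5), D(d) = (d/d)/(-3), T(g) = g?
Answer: 623/3 ≈ 207.67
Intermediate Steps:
D(d) = -1/3 (D(d) = 1*(-1/3) = -1/3)
l = -1/3 (l = -(6 - 5)/3 = -1/3*1 = -1/3 ≈ -0.33333)
l + (2*(-13))*((7 + T(-5))*(8 - 12)) = -1/3 + (2*(-13))*((7 - 5)*(8 - 12)) = -1/3 - 52*(-4) = -1/3 - 26*(-8) = -1/3 + 208 = 623/3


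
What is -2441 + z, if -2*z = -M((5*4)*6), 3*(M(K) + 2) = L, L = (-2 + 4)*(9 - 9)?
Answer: -2442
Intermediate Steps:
L = 0 (L = 2*0 = 0)
M(K) = -2 (M(K) = -2 + (⅓)*0 = -2 + 0 = -2)
z = -1 (z = -(-1)*(-2)/2 = -½*2 = -1)
-2441 + z = -2441 - 1 = -2442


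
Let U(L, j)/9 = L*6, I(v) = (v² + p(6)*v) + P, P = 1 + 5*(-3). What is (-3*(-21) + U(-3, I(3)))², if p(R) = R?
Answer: 9801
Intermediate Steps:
P = -14 (P = 1 - 15 = -14)
I(v) = -14 + v² + 6*v (I(v) = (v² + 6*v) - 14 = -14 + v² + 6*v)
U(L, j) = 54*L (U(L, j) = 9*(L*6) = 9*(6*L) = 54*L)
(-3*(-21) + U(-3, I(3)))² = (-3*(-21) + 54*(-3))² = (63 - 162)² = (-99)² = 9801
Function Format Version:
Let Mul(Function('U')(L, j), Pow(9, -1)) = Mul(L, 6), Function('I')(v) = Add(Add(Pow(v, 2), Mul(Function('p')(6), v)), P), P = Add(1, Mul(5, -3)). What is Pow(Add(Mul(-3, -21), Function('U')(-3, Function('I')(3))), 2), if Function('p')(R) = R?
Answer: 9801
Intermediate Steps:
P = -14 (P = Add(1, -15) = -14)
Function('I')(v) = Add(-14, Pow(v, 2), Mul(6, v)) (Function('I')(v) = Add(Add(Pow(v, 2), Mul(6, v)), -14) = Add(-14, Pow(v, 2), Mul(6, v)))
Function('U')(L, j) = Mul(54, L) (Function('U')(L, j) = Mul(9, Mul(L, 6)) = Mul(9, Mul(6, L)) = Mul(54, L))
Pow(Add(Mul(-3, -21), Function('U')(-3, Function('I')(3))), 2) = Pow(Add(Mul(-3, -21), Mul(54, -3)), 2) = Pow(Add(63, -162), 2) = Pow(-99, 2) = 9801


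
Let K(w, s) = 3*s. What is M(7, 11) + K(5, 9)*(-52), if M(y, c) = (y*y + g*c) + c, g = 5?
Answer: -1289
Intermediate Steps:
M(y, c) = y² + 6*c (M(y, c) = (y*y + 5*c) + c = (y² + 5*c) + c = y² + 6*c)
M(7, 11) + K(5, 9)*(-52) = (7² + 6*11) + (3*9)*(-52) = (49 + 66) + 27*(-52) = 115 - 1404 = -1289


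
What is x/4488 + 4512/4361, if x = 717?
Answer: 7792231/6524056 ≈ 1.1944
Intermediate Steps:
x/4488 + 4512/4361 = 717/4488 + 4512/4361 = 717*(1/4488) + 4512*(1/4361) = 239/1496 + 4512/4361 = 7792231/6524056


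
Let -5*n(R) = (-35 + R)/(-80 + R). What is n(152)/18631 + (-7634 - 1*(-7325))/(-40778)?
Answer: 114874523/15194698360 ≈ 0.0075602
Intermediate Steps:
n(R) = -(-35 + R)/(5*(-80 + R))
n(152)/18631 + (-7634 - 1*(-7325))/(-40778) = ((35 - 1*152)/(5*(-80 + 152)))/18631 + (-7634 - 1*(-7325))/(-40778) = ((⅕)*(35 - 152)/72)*(1/18631) + (-7634 + 7325)*(-1/40778) = ((⅕)*(1/72)*(-117))*(1/18631) - 309*(-1/40778) = -13/40*1/18631 + 309/40778 = -13/745240 + 309/40778 = 114874523/15194698360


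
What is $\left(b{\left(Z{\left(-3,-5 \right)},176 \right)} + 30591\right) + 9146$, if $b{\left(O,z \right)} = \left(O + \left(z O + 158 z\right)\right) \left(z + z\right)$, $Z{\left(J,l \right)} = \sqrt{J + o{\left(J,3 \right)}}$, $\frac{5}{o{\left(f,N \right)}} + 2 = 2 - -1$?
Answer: $9828153 + 62304 \sqrt{2} \approx 9.9163 \cdot 10^{6}$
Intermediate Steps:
$o{\left(f,N \right)} = 5$ ($o{\left(f,N \right)} = \frac{5}{-2 + \left(2 - -1\right)} = \frac{5}{-2 + \left(2 + 1\right)} = \frac{5}{-2 + 3} = \frac{5}{1} = 5 \cdot 1 = 5$)
$Z{\left(J,l \right)} = \sqrt{5 + J}$ ($Z{\left(J,l \right)} = \sqrt{J + 5} = \sqrt{5 + J}$)
$b{\left(O,z \right)} = 2 z \left(O + 158 z + O z\right)$ ($b{\left(O,z \right)} = \left(O + \left(O z + 158 z\right)\right) 2 z = \left(O + \left(158 z + O z\right)\right) 2 z = \left(O + 158 z + O z\right) 2 z = 2 z \left(O + 158 z + O z\right)$)
$\left(b{\left(Z{\left(-3,-5 \right)},176 \right)} + 30591\right) + 9146 = \left(2 \cdot 176 \left(\sqrt{5 - 3} + 158 \cdot 176 + \sqrt{5 - 3} \cdot 176\right) + 30591\right) + 9146 = \left(2 \cdot 176 \left(\sqrt{2} + 27808 + \sqrt{2} \cdot 176\right) + 30591\right) + 9146 = \left(2 \cdot 176 \left(\sqrt{2} + 27808 + 176 \sqrt{2}\right) + 30591\right) + 9146 = \left(2 \cdot 176 \left(27808 + 177 \sqrt{2}\right) + 30591\right) + 9146 = \left(\left(9788416 + 62304 \sqrt{2}\right) + 30591\right) + 9146 = \left(9819007 + 62304 \sqrt{2}\right) + 9146 = 9828153 + 62304 \sqrt{2}$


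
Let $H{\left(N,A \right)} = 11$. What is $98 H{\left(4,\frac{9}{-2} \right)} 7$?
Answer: $7546$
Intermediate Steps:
$98 H{\left(4,\frac{9}{-2} \right)} 7 = 98 \cdot 11 \cdot 7 = 1078 \cdot 7 = 7546$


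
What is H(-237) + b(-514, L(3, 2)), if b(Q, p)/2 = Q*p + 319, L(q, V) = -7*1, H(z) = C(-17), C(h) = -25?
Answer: 7809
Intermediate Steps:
H(z) = -25
L(q, V) = -7
b(Q, p) = 638 + 2*Q*p (b(Q, p) = 2*(Q*p + 319) = 2*(319 + Q*p) = 638 + 2*Q*p)
H(-237) + b(-514, L(3, 2)) = -25 + (638 + 2*(-514)*(-7)) = -25 + (638 + 7196) = -25 + 7834 = 7809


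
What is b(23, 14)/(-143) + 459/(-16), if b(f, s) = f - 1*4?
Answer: -65941/2288 ≈ -28.820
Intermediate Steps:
b(f, s) = -4 + f (b(f, s) = f - 4 = -4 + f)
b(23, 14)/(-143) + 459/(-16) = (-4 + 23)/(-143) + 459/(-16) = 19*(-1/143) + 459*(-1/16) = -19/143 - 459/16 = -65941/2288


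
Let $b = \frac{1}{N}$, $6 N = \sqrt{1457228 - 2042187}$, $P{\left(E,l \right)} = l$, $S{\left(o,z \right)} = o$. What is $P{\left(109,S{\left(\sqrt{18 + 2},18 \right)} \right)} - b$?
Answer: $2 \sqrt{5} + \frac{6 i \sqrt{584959}}{584959} \approx 4.4721 + 0.0078449 i$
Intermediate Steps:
$N = \frac{i \sqrt{584959}}{6}$ ($N = \frac{\sqrt{1457228 - 2042187}}{6} = \frac{\sqrt{-584959}}{6} = \frac{i \sqrt{584959}}{6} \approx 127.47 i$)
$b = - \frac{6 i \sqrt{584959}}{584959}$ ($b = \frac{1}{\frac{1}{6} i \sqrt{584959}} = - \frac{6 i \sqrt{584959}}{584959} \approx - 0.0078449 i$)
$P{\left(109,S{\left(\sqrt{18 + 2},18 \right)} \right)} - b = \sqrt{18 + 2} - - \frac{6 i \sqrt{584959}}{584959} = \sqrt{20} + \frac{6 i \sqrt{584959}}{584959} = 2 \sqrt{5} + \frac{6 i \sqrt{584959}}{584959}$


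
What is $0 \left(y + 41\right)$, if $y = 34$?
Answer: $0$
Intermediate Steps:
$0 \left(y + 41\right) = 0 \left(34 + 41\right) = 0 \cdot 75 = 0$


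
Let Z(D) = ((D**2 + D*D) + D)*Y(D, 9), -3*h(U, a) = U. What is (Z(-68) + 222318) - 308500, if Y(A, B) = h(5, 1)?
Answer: -101482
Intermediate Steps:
h(U, a) = -U/3
Y(A, B) = -5/3 (Y(A, B) = -1/3*5 = -5/3)
Z(D) = -10*D**2/3 - 5*D/3 (Z(D) = ((D**2 + D*D) + D)*(-5/3) = ((D**2 + D**2) + D)*(-5/3) = (2*D**2 + D)*(-5/3) = (D + 2*D**2)*(-5/3) = -10*D**2/3 - 5*D/3)
(Z(-68) + 222318) - 308500 = (-5/3*(-68)*(1 + 2*(-68)) + 222318) - 308500 = (-5/3*(-68)*(1 - 136) + 222318) - 308500 = (-5/3*(-68)*(-135) + 222318) - 308500 = (-15300 + 222318) - 308500 = 207018 - 308500 = -101482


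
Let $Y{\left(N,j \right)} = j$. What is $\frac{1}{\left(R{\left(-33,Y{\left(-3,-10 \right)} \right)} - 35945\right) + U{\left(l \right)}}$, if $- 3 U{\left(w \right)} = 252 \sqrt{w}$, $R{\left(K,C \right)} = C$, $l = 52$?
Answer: $- \frac{3995}{143599457} + \frac{56 \sqrt{13}}{430798371} \approx -2.7352 \cdot 10^{-5}$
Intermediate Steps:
$U{\left(w \right)} = - 84 \sqrt{w}$ ($U{\left(w \right)} = - \frac{252 \sqrt{w}}{3} = - 84 \sqrt{w}$)
$\frac{1}{\left(R{\left(-33,Y{\left(-3,-10 \right)} \right)} - 35945\right) + U{\left(l \right)}} = \frac{1}{\left(-10 - 35945\right) - 84 \sqrt{52}} = \frac{1}{-35955 - 84 \cdot 2 \sqrt{13}} = \frac{1}{-35955 - 168 \sqrt{13}}$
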